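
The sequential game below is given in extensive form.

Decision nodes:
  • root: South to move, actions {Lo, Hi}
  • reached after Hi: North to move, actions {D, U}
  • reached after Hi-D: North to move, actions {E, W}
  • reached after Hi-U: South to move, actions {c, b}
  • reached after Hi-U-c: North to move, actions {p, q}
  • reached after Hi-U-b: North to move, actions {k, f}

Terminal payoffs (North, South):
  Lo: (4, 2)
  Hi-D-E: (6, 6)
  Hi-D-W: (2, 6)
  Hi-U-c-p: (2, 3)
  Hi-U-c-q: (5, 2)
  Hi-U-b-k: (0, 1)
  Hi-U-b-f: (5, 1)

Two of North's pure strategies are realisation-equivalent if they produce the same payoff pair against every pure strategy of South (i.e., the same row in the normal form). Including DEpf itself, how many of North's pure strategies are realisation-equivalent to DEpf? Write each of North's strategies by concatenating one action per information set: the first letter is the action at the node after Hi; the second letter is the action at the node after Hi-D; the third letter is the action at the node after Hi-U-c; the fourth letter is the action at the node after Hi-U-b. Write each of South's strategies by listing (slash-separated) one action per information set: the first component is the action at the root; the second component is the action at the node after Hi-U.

Row for DEpf (columns Lo/c, Lo/b, Hi/c, Hi/b): (4,2) (4,2) (6,6) (6,6).
Under DEpf, North's choice at the node after Hi-U-c and at the node after Hi-U-b can never be reached regardless of what South does, so varying those choices leaves every outcome unchanged.
Holding the reachable choices fixed and varying the unreachable ones freely already gives 2 × 2 = 4 equivalent strategies.
No other strategy reproduces this row, so those 4 are the full class: DEpk, DEpf, DEqk, DEqf.

4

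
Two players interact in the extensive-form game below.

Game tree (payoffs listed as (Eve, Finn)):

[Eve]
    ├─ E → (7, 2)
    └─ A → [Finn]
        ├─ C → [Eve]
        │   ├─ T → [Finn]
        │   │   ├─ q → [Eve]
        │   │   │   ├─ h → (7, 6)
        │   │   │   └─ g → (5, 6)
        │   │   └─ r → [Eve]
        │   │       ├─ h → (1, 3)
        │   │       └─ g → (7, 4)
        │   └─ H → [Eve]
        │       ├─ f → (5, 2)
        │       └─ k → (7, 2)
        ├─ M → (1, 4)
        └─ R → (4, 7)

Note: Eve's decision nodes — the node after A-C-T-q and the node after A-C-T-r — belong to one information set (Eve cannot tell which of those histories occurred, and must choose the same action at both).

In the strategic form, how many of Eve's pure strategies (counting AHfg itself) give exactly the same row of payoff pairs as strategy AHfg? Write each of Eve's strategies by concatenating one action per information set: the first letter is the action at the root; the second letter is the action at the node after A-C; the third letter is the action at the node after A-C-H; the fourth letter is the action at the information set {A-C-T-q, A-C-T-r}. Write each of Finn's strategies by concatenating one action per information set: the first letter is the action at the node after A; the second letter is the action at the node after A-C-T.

Row for AHfg (columns Cq, Cr, Mq, Mr, Rq, Rr): (5,2) (5,2) (1,4) (1,4) (4,7) (4,7).
Under AHfg, Eve's choice at the information set {A-C-T-q, A-C-T-r} can never be reached regardless of what Finn does, so varying those choices leaves every outcome unchanged.
Holding the reachable choices fixed and varying the unreachable one freely already gives 2 equivalent strategies.
No other strategy reproduces this row, so those 2 are the full class: AHfh, AHfg.

2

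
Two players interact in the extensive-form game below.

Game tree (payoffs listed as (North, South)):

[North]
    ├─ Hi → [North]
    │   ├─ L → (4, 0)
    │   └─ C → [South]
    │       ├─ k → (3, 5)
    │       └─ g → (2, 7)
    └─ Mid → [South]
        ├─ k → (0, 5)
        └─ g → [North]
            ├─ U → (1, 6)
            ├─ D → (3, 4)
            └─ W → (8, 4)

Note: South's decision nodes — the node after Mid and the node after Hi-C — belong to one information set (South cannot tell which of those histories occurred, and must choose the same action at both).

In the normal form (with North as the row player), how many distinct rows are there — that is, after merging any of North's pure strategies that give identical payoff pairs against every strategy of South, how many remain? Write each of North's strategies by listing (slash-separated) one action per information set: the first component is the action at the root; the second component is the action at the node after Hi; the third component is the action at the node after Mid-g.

North has 12 pure strategies: Hi/L/U, Hi/L/D, Hi/L/W, Hi/C/U, Hi/C/D, Hi/C/W, Mid/L/U, Mid/L/D, Mid/L/W, Mid/C/U, Mid/C/D, Mid/C/W. Columns: k, g.
{Hi/L/U, Hi/L/D, Hi/L/W} → row (4,0) (4,0)
{Hi/C/U, Hi/C/D, Hi/C/W} → row (3,5) (2,7)
{Mid/L/U, Mid/C/U} → row (0,5) (1,6)
{Mid/L/D, Mid/C/D} → row (0,5) (3,4)
{Mid/L/W, Mid/C/W} → row (0,5) (8,4)
That's 5 distinct rows out of 12 strategies.

5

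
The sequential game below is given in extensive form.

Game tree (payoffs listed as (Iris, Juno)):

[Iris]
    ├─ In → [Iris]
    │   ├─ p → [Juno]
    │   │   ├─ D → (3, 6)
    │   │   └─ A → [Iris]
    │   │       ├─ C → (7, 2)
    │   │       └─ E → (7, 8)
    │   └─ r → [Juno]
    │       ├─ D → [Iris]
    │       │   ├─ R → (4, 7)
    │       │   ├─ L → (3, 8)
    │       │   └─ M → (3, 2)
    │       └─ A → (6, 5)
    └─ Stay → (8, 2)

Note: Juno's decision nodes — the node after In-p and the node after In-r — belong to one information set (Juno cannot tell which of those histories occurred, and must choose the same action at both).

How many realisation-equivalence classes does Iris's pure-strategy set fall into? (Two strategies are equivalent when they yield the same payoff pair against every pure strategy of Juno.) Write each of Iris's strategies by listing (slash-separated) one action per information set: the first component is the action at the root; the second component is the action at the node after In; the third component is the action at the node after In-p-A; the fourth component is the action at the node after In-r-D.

Iris has 24 pure strategies: In/p/C/R, In/p/C/L, In/p/C/M, In/p/E/R, In/p/E/L, In/p/E/M, In/r/C/R, In/r/C/L, In/r/C/M, In/r/E/R, In/r/E/L, In/r/E/M, Stay/p/C/R, Stay/p/C/L, Stay/p/C/M, Stay/p/E/R, Stay/p/E/L, Stay/p/E/M, Stay/r/C/R, Stay/r/C/L, Stay/r/C/M, Stay/r/E/R, Stay/r/E/L, Stay/r/E/M. Columns: D, A.
{In/p/C/R, In/p/C/L, In/p/C/M} → row (3,6) (7,2)
{In/p/E/R, In/p/E/L, In/p/E/M} → row (3,6) (7,8)
{In/r/C/R, In/r/E/R} → row (4,7) (6,5)
{In/r/C/L, In/r/E/L} → row (3,8) (6,5)
{In/r/C/M, In/r/E/M} → row (3,2) (6,5)
{Stay/p/C/R, Stay/p/C/L, Stay/p/C/M, Stay/p/E/R, Stay/p/E/L, Stay/p/E/M, Stay/r/C/R, Stay/r/C/L, Stay/r/C/M, Stay/r/E/R, Stay/r/E/L, Stay/r/E/M} → row (8,2) (8,2)
That's 6 distinct rows out of 24 strategies.

6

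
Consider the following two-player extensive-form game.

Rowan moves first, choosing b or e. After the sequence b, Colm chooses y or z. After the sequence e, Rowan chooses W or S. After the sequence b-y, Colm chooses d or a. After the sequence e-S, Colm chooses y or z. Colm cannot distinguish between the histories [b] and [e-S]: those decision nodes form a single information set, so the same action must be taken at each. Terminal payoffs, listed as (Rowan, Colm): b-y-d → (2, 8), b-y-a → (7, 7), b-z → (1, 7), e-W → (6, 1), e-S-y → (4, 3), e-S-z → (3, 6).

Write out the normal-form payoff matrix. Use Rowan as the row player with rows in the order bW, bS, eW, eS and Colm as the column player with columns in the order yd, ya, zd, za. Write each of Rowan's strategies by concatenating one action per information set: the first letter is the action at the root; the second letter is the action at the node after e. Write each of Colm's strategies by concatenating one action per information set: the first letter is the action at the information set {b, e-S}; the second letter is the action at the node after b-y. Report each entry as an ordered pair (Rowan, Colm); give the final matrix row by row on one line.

Row bW: yd→(2,8), ya→(7,7), zd→(1,7), za→(1,7)
Row bS: yd→(2,8), ya→(7,7), zd→(1,7), za→(1,7)
Row eW: yd→(6,1), ya→(6,1), zd→(6,1), za→(6,1)
Row eS: yd→(4,3), ya→(4,3), zd→(3,6), za→(3,6)

bW: (2,8) (7,7) (1,7) (1,7) | bS: (2,8) (7,7) (1,7) (1,7) | eW: (6,1) (6,1) (6,1) (6,1) | eS: (4,3) (4,3) (3,6) (3,6)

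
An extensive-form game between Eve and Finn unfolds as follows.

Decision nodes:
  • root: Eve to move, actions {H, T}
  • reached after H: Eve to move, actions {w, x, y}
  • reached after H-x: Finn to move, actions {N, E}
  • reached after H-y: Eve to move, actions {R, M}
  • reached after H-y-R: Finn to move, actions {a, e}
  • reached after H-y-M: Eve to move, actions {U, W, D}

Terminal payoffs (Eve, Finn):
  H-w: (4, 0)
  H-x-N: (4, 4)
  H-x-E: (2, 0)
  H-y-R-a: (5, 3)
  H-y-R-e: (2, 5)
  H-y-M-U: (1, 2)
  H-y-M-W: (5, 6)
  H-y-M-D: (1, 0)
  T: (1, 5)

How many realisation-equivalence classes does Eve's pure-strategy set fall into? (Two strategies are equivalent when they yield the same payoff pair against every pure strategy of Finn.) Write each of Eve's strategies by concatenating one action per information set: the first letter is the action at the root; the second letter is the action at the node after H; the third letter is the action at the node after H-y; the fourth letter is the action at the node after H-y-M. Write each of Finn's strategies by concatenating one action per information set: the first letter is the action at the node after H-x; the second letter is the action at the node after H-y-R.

Eve has 36 pure strategies: HwRU, HwRW, HwRD, HwMU, HwMW, HwMD, HxRU, HxRW, HxRD, HxMU, HxMW, HxMD, HyRU, HyRW, HyRD, HyMU, HyMW, HyMD, TwRU, TwRW, TwRD, TwMU, TwMW, TwMD, TxRU, TxRW, TxRD, TxMU, TxMW, TxMD, TyRU, TyRW, TyRD, TyMU, TyMW, TyMD. Columns: Na, Ne, Ea, Ee.
{HwRU, HwRW, HwRD, HwMU, HwMW, HwMD} → row (4,0) (4,0) (4,0) (4,0)
{HxRU, HxRW, HxRD, HxMU, HxMW, HxMD} → row (4,4) (4,4) (2,0) (2,0)
{HyRU, HyRW, HyRD} → row (5,3) (2,5) (5,3) (2,5)
{HyMU} → row (1,2) (1,2) (1,2) (1,2)
{HyMW} → row (5,6) (5,6) (5,6) (5,6)
{HyMD} → row (1,0) (1,0) (1,0) (1,0)
{TwRU, TwRW, TwRD, TwMU, TwMW, TwMD, TxRU, TxRW, TxRD, TxMU, TxMW, TxMD, TyRU, TyRW, TyRD, TyMU, TyMW, TyMD} → row (1,5) (1,5) (1,5) (1,5)
That's 7 distinct rows out of 36 strategies.

7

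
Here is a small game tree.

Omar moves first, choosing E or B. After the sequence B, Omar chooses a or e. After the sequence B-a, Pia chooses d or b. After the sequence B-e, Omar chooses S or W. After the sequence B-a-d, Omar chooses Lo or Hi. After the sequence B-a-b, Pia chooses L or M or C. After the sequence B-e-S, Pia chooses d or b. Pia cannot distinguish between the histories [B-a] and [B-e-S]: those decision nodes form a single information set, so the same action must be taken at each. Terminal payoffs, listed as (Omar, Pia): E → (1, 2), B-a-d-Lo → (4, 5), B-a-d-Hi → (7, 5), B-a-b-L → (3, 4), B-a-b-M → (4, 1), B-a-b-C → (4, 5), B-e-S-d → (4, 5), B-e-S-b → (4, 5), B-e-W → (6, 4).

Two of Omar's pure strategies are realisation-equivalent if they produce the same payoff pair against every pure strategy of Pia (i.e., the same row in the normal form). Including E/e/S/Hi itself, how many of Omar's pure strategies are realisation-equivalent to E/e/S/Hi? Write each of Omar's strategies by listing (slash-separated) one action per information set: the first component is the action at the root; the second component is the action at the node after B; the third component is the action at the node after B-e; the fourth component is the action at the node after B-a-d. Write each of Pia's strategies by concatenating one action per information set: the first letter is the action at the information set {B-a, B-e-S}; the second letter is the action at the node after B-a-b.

8

Row for E/e/S/Hi (columns dL, dM, dC, bL, bM, bC): (1,2) (1,2) (1,2) (1,2) (1,2) (1,2).
Under E/e/S/Hi, Omar's choice at the node after B and at the node after B-e and at the node after B-a-d can never be reached regardless of what Pia does, so varying those choices leaves every outcome unchanged.
Holding the reachable choices fixed and varying the unreachable ones freely already gives 2 × 2 × 2 = 8 equivalent strategies.
No other strategy reproduces this row, so those 8 are the full class: E/a/S/Lo, E/a/S/Hi, E/a/W/Lo, E/a/W/Hi, E/e/S/Lo, E/e/S/Hi, E/e/W/Lo, E/e/W/Hi.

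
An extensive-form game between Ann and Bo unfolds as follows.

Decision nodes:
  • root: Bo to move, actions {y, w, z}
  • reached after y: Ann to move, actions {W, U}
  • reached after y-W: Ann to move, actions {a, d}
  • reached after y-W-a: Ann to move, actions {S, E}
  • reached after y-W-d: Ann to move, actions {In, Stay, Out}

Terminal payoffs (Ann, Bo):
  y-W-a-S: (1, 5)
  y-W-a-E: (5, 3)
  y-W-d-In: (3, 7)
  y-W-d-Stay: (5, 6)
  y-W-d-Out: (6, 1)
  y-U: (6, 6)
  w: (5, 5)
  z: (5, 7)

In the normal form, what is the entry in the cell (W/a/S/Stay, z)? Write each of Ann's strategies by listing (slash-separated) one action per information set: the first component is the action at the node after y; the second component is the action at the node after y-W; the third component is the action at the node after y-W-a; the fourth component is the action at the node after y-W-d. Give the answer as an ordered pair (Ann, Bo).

Trace the play path from the root:
  Bo plays z
→ terminal payoff (5, 7).
(Ann's choice at the node after y is never reached on this path, so it doesn't affect the outcome.)

(5, 7)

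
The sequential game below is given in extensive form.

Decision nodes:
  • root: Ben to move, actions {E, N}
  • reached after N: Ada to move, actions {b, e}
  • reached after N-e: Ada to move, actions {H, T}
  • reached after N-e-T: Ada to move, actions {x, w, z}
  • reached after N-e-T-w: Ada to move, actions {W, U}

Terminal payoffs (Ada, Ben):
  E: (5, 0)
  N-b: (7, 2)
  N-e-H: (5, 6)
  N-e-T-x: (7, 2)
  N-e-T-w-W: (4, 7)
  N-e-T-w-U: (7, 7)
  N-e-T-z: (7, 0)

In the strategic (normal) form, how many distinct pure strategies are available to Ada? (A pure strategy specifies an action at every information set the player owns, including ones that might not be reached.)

Ada owns the node after N with actions {b, e} — two choices.
Ada owns the node after N-e with actions {H, T} — two choices.
Ada owns the node after N-e-T with actions {x, w, z} — three choices.
Ada owns the node after N-e-T-w with actions {W, U} — two choices.
A pure strategy fixes one action at each information set independently, so the count is the product 2 × 2 × 3 × 2 = 24.
(For reference, Ben has 2 pure strategies, giving a 24×2 normal-form matrix.)

24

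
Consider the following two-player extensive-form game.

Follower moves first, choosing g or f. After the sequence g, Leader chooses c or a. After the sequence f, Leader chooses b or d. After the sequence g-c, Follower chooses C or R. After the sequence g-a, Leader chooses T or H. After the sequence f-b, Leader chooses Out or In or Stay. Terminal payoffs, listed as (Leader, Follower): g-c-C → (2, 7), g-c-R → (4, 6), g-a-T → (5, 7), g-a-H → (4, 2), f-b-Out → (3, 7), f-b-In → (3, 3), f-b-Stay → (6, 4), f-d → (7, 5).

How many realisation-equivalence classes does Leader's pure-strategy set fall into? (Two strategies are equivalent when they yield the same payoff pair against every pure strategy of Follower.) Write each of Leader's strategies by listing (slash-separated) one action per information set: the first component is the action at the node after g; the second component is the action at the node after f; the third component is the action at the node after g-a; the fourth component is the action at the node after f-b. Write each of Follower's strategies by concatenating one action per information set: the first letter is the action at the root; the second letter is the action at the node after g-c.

12

Leader has 24 pure strategies: c/b/T/Out, c/b/T/In, c/b/T/Stay, c/b/H/Out, c/b/H/In, c/b/H/Stay, c/d/T/Out, c/d/T/In, c/d/T/Stay, c/d/H/Out, c/d/H/In, c/d/H/Stay, a/b/T/Out, a/b/T/In, a/b/T/Stay, a/b/H/Out, a/b/H/In, a/b/H/Stay, a/d/T/Out, a/d/T/In, a/d/T/Stay, a/d/H/Out, a/d/H/In, a/d/H/Stay. Columns: gC, gR, fC, fR.
{c/b/T/Out, c/b/H/Out} → row (2,7) (4,6) (3,7) (3,7)
{c/b/T/In, c/b/H/In} → row (2,7) (4,6) (3,3) (3,3)
{c/b/T/Stay, c/b/H/Stay} → row (2,7) (4,6) (6,4) (6,4)
{c/d/T/Out, c/d/T/In, c/d/T/Stay, c/d/H/Out, c/d/H/In, c/d/H/Stay} → row (2,7) (4,6) (7,5) (7,5)
{a/b/T/Out} → row (5,7) (5,7) (3,7) (3,7)
{a/b/T/In} → row (5,7) (5,7) (3,3) (3,3)
{a/b/T/Stay} → row (5,7) (5,7) (6,4) (6,4)
{a/b/H/Out} → row (4,2) (4,2) (3,7) (3,7)
{a/b/H/In} → row (4,2) (4,2) (3,3) (3,3)
{a/b/H/Stay} → row (4,2) (4,2) (6,4) (6,4)
{a/d/T/Out, a/d/T/In, a/d/T/Stay} → row (5,7) (5,7) (7,5) (7,5)
{a/d/H/Out, a/d/H/In, a/d/H/Stay} → row (4,2) (4,2) (7,5) (7,5)
That's 12 distinct rows out of 24 strategies.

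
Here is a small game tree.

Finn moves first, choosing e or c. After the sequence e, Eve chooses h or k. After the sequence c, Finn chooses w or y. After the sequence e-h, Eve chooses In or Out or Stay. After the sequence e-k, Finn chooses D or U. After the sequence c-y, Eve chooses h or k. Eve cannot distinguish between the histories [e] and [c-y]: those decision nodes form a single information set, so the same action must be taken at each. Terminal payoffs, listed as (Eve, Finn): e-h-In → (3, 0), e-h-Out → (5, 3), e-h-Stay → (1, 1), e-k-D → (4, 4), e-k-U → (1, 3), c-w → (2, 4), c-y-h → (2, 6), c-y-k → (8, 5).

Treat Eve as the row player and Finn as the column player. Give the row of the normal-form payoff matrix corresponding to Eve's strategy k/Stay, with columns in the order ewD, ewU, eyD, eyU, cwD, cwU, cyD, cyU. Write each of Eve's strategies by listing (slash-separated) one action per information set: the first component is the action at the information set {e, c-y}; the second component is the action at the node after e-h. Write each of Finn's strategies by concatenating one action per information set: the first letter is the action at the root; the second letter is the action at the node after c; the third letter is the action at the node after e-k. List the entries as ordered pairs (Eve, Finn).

vs ewD: Finn plays e → Eve plays k at [e] → Finn plays D at [e-k] → (4, 4)
vs ewU: Finn plays e → Eve plays k at [e] → Finn plays U at [e-k] → (1, 3)
vs eyD: Finn plays e → Eve plays k at [e] → Finn plays D at [e-k] → (4, 4)
vs eyU: Finn plays e → Eve plays k at [e] → Finn plays U at [e-k] → (1, 3)
vs cwD: Finn plays c → Finn plays w at [c] → (2, 4)
vs cwU: Finn plays c → Finn plays w at [c] → (2, 4)
vs cyD: Finn plays c → Finn plays y at [c] → Eve plays k at [c-y] → (8, 5)
vs cyU: Finn plays c → Finn plays y at [c] → Eve plays k at [c-y] → (8, 5)

(4,4) (1,3) (4,4) (1,3) (2,4) (2,4) (8,5) (8,5)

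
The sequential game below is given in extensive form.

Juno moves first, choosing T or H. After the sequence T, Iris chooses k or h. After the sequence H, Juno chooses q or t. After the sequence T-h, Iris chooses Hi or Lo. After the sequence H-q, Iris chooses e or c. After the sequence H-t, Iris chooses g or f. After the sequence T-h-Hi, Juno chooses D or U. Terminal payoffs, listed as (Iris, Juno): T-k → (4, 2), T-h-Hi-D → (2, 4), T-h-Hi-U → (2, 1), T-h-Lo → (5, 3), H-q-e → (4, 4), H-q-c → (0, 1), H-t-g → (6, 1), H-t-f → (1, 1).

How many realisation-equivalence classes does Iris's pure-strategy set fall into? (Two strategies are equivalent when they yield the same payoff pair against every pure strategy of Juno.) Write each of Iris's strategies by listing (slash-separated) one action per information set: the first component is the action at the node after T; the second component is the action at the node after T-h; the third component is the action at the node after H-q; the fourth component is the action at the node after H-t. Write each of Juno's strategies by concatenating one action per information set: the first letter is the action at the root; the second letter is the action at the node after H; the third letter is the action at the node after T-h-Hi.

12

Iris has 16 pure strategies: k/Hi/e/g, k/Hi/e/f, k/Hi/c/g, k/Hi/c/f, k/Lo/e/g, k/Lo/e/f, k/Lo/c/g, k/Lo/c/f, h/Hi/e/g, h/Hi/e/f, h/Hi/c/g, h/Hi/c/f, h/Lo/e/g, h/Lo/e/f, h/Lo/c/g, h/Lo/c/f. Columns: TqD, TqU, TtD, TtU, HqD, HqU, HtD, HtU.
{k/Hi/e/g, k/Lo/e/g} → row (4,2) (4,2) (4,2) (4,2) (4,4) (4,4) (6,1) (6,1)
{k/Hi/e/f, k/Lo/e/f} → row (4,2) (4,2) (4,2) (4,2) (4,4) (4,4) (1,1) (1,1)
{k/Hi/c/g, k/Lo/c/g} → row (4,2) (4,2) (4,2) (4,2) (0,1) (0,1) (6,1) (6,1)
{k/Hi/c/f, k/Lo/c/f} → row (4,2) (4,2) (4,2) (4,2) (0,1) (0,1) (1,1) (1,1)
{h/Hi/e/g} → row (2,4) (2,1) (2,4) (2,1) (4,4) (4,4) (6,1) (6,1)
{h/Hi/e/f} → row (2,4) (2,1) (2,4) (2,1) (4,4) (4,4) (1,1) (1,1)
{h/Hi/c/g} → row (2,4) (2,1) (2,4) (2,1) (0,1) (0,1) (6,1) (6,1)
{h/Hi/c/f} → row (2,4) (2,1) (2,4) (2,1) (0,1) (0,1) (1,1) (1,1)
{h/Lo/e/g} → row (5,3) (5,3) (5,3) (5,3) (4,4) (4,4) (6,1) (6,1)
{h/Lo/e/f} → row (5,3) (5,3) (5,3) (5,3) (4,4) (4,4) (1,1) (1,1)
{h/Lo/c/g} → row (5,3) (5,3) (5,3) (5,3) (0,1) (0,1) (6,1) (6,1)
{h/Lo/c/f} → row (5,3) (5,3) (5,3) (5,3) (0,1) (0,1) (1,1) (1,1)
That's 12 distinct rows out of 16 strategies.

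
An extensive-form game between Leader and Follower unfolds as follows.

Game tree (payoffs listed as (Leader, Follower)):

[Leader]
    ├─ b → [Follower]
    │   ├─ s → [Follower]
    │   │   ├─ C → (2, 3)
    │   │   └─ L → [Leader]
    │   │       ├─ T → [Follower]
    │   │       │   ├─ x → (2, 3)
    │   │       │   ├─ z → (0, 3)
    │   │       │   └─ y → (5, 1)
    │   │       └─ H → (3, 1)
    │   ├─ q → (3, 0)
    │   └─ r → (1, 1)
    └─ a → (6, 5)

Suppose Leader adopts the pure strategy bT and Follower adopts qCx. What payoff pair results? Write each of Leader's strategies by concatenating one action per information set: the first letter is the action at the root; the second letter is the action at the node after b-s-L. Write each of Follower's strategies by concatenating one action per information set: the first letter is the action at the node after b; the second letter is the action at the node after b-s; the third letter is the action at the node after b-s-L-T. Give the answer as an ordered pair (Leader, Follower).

Trace the play path from the root:
  Leader plays b
  Follower plays q at [b]
→ terminal payoff (3, 0).
(Leader's choice at the node after b-s-L is never reached on this path, so it doesn't affect the outcome.)

(3, 0)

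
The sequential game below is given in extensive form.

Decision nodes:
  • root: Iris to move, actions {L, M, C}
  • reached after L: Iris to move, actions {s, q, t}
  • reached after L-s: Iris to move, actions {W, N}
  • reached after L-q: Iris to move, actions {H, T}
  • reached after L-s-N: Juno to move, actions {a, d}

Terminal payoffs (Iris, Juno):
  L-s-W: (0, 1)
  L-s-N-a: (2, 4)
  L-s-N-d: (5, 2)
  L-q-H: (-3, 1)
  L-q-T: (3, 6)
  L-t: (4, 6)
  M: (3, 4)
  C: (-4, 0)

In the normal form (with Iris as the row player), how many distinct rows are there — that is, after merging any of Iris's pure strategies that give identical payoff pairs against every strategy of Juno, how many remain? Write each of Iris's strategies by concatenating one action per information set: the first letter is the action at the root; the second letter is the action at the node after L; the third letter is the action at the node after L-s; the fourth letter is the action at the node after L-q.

7

Iris has 36 pure strategies: LsWH, LsWT, LsNH, LsNT, LqWH, LqWT, LqNH, LqNT, LtWH, LtWT, LtNH, LtNT, MsWH, MsWT, MsNH, MsNT, MqWH, MqWT, MqNH, MqNT, MtWH, MtWT, MtNH, MtNT, CsWH, CsWT, CsNH, CsNT, CqWH, CqWT, CqNH, CqNT, CtWH, CtWT, CtNH, CtNT. Columns: a, d.
{LsWH, LsWT} → row (0,1) (0,1)
{LsNH, LsNT} → row (2,4) (5,2)
{LqWH, LqNH} → row (-3,1) (-3,1)
{LqWT, LqNT} → row (3,6) (3,6)
{LtWH, LtWT, LtNH, LtNT} → row (4,6) (4,6)
{MsWH, MsWT, MsNH, MsNT, MqWH, MqWT, MqNH, MqNT, MtWH, MtWT, MtNH, MtNT} → row (3,4) (3,4)
{CsWH, CsWT, CsNH, CsNT, CqWH, CqWT, CqNH, CqNT, CtWH, CtWT, CtNH, CtNT} → row (-4,0) (-4,0)
That's 7 distinct rows out of 36 strategies.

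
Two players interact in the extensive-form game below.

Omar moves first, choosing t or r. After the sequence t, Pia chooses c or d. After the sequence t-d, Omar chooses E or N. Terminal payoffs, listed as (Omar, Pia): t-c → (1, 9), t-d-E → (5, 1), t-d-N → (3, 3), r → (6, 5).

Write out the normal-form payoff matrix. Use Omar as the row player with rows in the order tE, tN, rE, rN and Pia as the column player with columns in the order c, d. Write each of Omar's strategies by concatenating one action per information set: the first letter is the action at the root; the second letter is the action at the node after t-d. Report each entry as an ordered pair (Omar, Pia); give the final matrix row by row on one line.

            c        d
  tE    (1,9)    (5,1)
  tN    (1,9)    (3,3)
  rE    (6,5)    (6,5)
  rN    (6,5)    (6,5)

tE: (1,9) (5,1) | tN: (1,9) (3,3) | rE: (6,5) (6,5) | rN: (6,5) (6,5)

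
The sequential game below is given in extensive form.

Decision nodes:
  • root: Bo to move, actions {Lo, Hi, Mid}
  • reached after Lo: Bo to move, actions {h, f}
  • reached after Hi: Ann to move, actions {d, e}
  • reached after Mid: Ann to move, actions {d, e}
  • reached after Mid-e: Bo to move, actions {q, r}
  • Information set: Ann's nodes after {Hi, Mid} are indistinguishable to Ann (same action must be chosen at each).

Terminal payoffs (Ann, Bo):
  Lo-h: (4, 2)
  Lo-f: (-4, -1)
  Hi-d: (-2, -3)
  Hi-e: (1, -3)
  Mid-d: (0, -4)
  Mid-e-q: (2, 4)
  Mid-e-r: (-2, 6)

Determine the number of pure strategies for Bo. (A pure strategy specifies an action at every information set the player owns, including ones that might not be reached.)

Bo owns the root with actions {Lo, Hi, Mid} — three choices.
Bo owns the node after Lo with actions {h, f} — two choices.
Bo owns the node after Mid-e with actions {q, r} — two choices.
A pure strategy fixes one action at each information set independently, so the count is the product 3 × 2 × 2 = 12.
(For reference, Ann has 2 pure strategies, giving a 12×2 normal-form matrix.)

12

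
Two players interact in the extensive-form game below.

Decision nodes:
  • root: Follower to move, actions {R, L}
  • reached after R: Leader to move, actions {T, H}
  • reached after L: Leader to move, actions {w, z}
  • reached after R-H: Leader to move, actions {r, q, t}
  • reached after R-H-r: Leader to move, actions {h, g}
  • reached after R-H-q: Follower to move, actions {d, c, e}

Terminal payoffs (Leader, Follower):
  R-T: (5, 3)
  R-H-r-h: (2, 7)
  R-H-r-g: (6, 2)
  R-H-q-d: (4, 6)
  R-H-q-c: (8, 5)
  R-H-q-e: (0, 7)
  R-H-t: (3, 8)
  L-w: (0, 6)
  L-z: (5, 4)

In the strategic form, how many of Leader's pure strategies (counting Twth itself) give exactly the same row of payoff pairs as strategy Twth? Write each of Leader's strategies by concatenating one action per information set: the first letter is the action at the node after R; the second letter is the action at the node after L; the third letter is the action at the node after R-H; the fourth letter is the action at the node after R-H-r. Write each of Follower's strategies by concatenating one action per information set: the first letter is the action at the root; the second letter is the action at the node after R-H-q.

6

Row for Twth (columns Rd, Rc, Re, Ld, Lc, Le): (5,3) (5,3) (5,3) (0,6) (0,6) (0,6).
Under Twth, Leader's choice at the node after R-H and at the node after R-H-r can never be reached regardless of what Follower does, so varying those choices leaves every outcome unchanged.
Holding the reachable choices fixed and varying the unreachable ones freely already gives 3 × 2 = 6 equivalent strategies.
No other strategy reproduces this row, so those 6 are the full class: Twrh, Twrg, Twqh, Twqg, Twth, Twtg.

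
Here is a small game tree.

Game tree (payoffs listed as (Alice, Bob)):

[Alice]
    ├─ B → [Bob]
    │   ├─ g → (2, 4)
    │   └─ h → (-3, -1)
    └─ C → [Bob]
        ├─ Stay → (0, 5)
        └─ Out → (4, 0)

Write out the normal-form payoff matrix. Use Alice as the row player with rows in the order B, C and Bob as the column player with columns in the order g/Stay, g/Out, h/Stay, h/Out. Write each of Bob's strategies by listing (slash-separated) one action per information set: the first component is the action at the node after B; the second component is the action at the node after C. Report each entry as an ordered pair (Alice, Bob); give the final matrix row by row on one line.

B: (2,4) (2,4) (-3,-1) (-3,-1) | C: (0,5) (4,0) (0,5) (4,0)

Row B: g/Stay→(2,4), g/Out→(2,4), h/Stay→(-3,-1), h/Out→(-3,-1)
Row C: g/Stay→(0,5), g/Out→(4,0), h/Stay→(0,5), h/Out→(4,0)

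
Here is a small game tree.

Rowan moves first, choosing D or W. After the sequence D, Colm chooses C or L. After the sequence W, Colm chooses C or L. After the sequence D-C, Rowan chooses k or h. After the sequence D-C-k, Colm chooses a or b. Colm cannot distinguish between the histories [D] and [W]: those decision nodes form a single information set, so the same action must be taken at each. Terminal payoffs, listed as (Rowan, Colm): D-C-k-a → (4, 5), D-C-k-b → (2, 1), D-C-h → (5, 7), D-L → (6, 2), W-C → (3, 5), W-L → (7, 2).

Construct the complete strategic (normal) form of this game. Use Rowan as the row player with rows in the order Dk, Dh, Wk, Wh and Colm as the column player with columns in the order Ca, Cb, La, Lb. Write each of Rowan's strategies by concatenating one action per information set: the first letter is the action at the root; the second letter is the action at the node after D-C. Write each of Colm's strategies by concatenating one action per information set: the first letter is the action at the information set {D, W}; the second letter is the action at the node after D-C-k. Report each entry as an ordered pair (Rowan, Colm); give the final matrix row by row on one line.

           Ca       Cb       La       Lb
  Dk    (4,5)    (2,1)    (6,2)    (6,2)
  Dh    (5,7)    (5,7)    (6,2)    (6,2)
  Wk    (3,5)    (3,5)    (7,2)    (7,2)
  Wh    (3,5)    (3,5)    (7,2)    (7,2)

Dk: (4,5) (2,1) (6,2) (6,2) | Dh: (5,7) (5,7) (6,2) (6,2) | Wk: (3,5) (3,5) (7,2) (7,2) | Wh: (3,5) (3,5) (7,2) (7,2)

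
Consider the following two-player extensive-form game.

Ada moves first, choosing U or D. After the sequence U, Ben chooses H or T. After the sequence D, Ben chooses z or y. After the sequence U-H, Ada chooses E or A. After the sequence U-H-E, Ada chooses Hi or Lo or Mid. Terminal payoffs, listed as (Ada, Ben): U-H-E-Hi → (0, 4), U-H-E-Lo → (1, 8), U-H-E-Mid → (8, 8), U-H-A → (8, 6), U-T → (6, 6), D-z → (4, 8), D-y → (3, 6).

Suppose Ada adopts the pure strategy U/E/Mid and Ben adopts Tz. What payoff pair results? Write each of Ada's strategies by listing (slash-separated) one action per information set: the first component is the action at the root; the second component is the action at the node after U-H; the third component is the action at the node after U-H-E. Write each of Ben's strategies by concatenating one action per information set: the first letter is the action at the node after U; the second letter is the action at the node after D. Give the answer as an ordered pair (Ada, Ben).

Trace the play path from the root:
  Ada plays U
  Ben plays T at [U]
→ terminal payoff (6, 6).
(Ada's choice at the node after U-H is never reached on this path, so it doesn't affect the outcome.)

(6, 6)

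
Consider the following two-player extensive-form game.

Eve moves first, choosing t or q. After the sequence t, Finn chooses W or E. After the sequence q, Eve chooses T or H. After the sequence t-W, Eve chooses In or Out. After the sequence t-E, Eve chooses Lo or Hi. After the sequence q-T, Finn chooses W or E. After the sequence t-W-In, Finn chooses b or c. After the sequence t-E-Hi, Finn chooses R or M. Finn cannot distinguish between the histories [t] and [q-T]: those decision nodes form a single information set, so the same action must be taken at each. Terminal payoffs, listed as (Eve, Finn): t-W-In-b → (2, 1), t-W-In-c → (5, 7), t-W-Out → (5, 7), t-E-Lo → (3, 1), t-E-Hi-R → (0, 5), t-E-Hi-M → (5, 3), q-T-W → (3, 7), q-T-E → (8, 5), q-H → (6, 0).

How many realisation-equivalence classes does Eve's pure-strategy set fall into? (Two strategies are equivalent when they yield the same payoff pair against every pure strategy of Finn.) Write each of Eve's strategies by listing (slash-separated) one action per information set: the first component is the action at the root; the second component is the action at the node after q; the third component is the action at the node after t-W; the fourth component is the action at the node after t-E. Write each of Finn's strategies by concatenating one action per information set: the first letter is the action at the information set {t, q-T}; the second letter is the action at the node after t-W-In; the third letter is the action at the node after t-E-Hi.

6

Eve has 16 pure strategies: t/T/In/Lo, t/T/In/Hi, t/T/Out/Lo, t/T/Out/Hi, t/H/In/Lo, t/H/In/Hi, t/H/Out/Lo, t/H/Out/Hi, q/T/In/Lo, q/T/In/Hi, q/T/Out/Lo, q/T/Out/Hi, q/H/In/Lo, q/H/In/Hi, q/H/Out/Lo, q/H/Out/Hi. Columns: WbR, WbM, WcR, WcM, EbR, EbM, EcR, EcM.
{t/T/In/Lo, t/H/In/Lo} → row (2,1) (2,1) (5,7) (5,7) (3,1) (3,1) (3,1) (3,1)
{t/T/In/Hi, t/H/In/Hi} → row (2,1) (2,1) (5,7) (5,7) (0,5) (5,3) (0,5) (5,3)
{t/T/Out/Lo, t/H/Out/Lo} → row (5,7) (5,7) (5,7) (5,7) (3,1) (3,1) (3,1) (3,1)
{t/T/Out/Hi, t/H/Out/Hi} → row (5,7) (5,7) (5,7) (5,7) (0,5) (5,3) (0,5) (5,3)
{q/T/In/Lo, q/T/In/Hi, q/T/Out/Lo, q/T/Out/Hi} → row (3,7) (3,7) (3,7) (3,7) (8,5) (8,5) (8,5) (8,5)
{q/H/In/Lo, q/H/In/Hi, q/H/Out/Lo, q/H/Out/Hi} → row (6,0) (6,0) (6,0) (6,0) (6,0) (6,0) (6,0) (6,0)
That's 6 distinct rows out of 16 strategies.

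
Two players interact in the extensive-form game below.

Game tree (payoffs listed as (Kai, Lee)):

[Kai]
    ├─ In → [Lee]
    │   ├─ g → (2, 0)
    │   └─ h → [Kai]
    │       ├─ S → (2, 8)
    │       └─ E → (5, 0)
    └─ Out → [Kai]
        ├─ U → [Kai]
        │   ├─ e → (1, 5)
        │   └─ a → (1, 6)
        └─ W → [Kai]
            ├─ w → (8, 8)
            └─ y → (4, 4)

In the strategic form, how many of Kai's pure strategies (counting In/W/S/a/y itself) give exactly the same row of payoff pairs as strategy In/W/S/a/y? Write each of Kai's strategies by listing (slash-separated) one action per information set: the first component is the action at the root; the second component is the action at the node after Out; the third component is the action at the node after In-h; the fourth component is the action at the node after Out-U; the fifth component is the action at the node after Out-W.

Row for In/W/S/a/y (columns g, h): (2,0) (2,8).
Under In/W/S/a/y, Kai's choice at the node after Out and at the node after Out-U and at the node after Out-W can never be reached regardless of what Lee does, so varying those choices leaves every outcome unchanged.
Holding the reachable choices fixed and varying the unreachable ones freely already gives 2 × 2 × 2 = 8 equivalent strategies.
No other strategy reproduces this row, so those 8 are the full class: In/U/S/e/w, In/U/S/e/y, In/U/S/a/w, In/U/S/a/y, In/W/S/e/w, In/W/S/e/y, In/W/S/a/w, In/W/S/a/y.

8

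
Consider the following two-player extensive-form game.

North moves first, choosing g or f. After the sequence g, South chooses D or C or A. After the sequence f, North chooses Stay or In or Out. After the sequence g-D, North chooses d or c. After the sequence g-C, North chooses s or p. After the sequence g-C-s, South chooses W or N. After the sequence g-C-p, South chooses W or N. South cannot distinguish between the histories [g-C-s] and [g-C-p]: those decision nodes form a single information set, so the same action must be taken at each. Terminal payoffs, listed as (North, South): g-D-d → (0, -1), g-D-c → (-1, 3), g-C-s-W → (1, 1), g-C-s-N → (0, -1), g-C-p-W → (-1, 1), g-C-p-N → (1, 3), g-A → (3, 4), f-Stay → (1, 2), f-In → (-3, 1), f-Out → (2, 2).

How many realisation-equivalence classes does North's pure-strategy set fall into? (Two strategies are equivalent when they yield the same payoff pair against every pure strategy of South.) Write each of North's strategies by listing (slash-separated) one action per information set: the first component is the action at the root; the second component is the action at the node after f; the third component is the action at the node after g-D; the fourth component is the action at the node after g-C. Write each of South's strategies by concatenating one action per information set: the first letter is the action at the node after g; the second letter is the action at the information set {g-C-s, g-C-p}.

7

North has 24 pure strategies: g/Stay/d/s, g/Stay/d/p, g/Stay/c/s, g/Stay/c/p, g/In/d/s, g/In/d/p, g/In/c/s, g/In/c/p, g/Out/d/s, g/Out/d/p, g/Out/c/s, g/Out/c/p, f/Stay/d/s, f/Stay/d/p, f/Stay/c/s, f/Stay/c/p, f/In/d/s, f/In/d/p, f/In/c/s, f/In/c/p, f/Out/d/s, f/Out/d/p, f/Out/c/s, f/Out/c/p. Columns: DW, DN, CW, CN, AW, AN.
{g/Stay/d/s, g/In/d/s, g/Out/d/s} → row (0,-1) (0,-1) (1,1) (0,-1) (3,4) (3,4)
{g/Stay/d/p, g/In/d/p, g/Out/d/p} → row (0,-1) (0,-1) (-1,1) (1,3) (3,4) (3,4)
{g/Stay/c/s, g/In/c/s, g/Out/c/s} → row (-1,3) (-1,3) (1,1) (0,-1) (3,4) (3,4)
{g/Stay/c/p, g/In/c/p, g/Out/c/p} → row (-1,3) (-1,3) (-1,1) (1,3) (3,4) (3,4)
{f/Stay/d/s, f/Stay/d/p, f/Stay/c/s, f/Stay/c/p} → row (1,2) (1,2) (1,2) (1,2) (1,2) (1,2)
{f/In/d/s, f/In/d/p, f/In/c/s, f/In/c/p} → row (-3,1) (-3,1) (-3,1) (-3,1) (-3,1) (-3,1)
{f/Out/d/s, f/Out/d/p, f/Out/c/s, f/Out/c/p} → row (2,2) (2,2) (2,2) (2,2) (2,2) (2,2)
That's 7 distinct rows out of 24 strategies.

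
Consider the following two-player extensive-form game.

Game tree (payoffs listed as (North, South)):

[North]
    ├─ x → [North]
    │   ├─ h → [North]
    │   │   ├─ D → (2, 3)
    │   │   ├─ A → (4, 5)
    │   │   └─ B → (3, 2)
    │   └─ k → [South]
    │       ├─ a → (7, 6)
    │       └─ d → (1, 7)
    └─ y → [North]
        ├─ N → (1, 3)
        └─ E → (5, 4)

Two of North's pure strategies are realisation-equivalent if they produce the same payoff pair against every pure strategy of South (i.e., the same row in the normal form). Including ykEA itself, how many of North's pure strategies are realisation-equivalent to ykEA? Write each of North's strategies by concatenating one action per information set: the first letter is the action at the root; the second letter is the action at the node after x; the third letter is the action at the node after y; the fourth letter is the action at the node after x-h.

Row for ykEA (columns a, d): (5,4) (5,4).
Under ykEA, North's choice at the node after x and at the node after x-h can never be reached regardless of what South does, so varying those choices leaves every outcome unchanged.
Holding the reachable choices fixed and varying the unreachable ones freely already gives 2 × 3 = 6 equivalent strategies.
No other strategy reproduces this row, so those 6 are the full class: yhED, yhEA, yhEB, ykED, ykEA, ykEB.

6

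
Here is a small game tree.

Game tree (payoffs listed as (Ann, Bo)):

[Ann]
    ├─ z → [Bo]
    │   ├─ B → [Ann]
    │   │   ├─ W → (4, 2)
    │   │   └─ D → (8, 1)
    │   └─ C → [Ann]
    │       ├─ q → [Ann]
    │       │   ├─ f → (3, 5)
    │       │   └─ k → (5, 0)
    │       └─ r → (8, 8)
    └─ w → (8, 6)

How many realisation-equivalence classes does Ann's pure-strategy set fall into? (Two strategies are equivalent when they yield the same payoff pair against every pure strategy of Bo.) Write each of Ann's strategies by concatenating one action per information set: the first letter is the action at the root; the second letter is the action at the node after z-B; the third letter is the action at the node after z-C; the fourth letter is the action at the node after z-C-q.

Ann has 16 pure strategies: zWqf, zWqk, zWrf, zWrk, zDqf, zDqk, zDrf, zDrk, wWqf, wWqk, wWrf, wWrk, wDqf, wDqk, wDrf, wDrk. Columns: B, C.
{zWqf} → row (4,2) (3,5)
{zWqk} → row (4,2) (5,0)
{zWrf, zWrk} → row (4,2) (8,8)
{zDqf} → row (8,1) (3,5)
{zDqk} → row (8,1) (5,0)
{zDrf, zDrk} → row (8,1) (8,8)
{wWqf, wWqk, wWrf, wWrk, wDqf, wDqk, wDrf, wDrk} → row (8,6) (8,6)
That's 7 distinct rows out of 16 strategies.

7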